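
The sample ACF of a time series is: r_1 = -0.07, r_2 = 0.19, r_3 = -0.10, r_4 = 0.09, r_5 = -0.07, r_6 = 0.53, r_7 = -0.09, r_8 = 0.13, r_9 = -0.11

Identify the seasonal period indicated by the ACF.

6

The largest autocorrelation is r_6 = 0.53; the remaining lags stay at or below 0.19.
The dominant spike at lag 6 indicates a seasonal period of 6.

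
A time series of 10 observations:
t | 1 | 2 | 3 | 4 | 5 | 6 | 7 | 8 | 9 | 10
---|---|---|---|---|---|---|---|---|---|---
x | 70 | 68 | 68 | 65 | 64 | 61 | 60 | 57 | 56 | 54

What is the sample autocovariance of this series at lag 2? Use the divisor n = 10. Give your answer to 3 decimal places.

Mean x̄ = (70 + 68 + 68 + 65 + 64 + 61 + 60 + 57 + 56 + 54)/10 = 62.3000
Σ_{t=1}^{8}(x_t−x̄)(x_{t+2}−x̄) = 126.9200
γ_2 = 126.9200 / 10 = 12.692

12.692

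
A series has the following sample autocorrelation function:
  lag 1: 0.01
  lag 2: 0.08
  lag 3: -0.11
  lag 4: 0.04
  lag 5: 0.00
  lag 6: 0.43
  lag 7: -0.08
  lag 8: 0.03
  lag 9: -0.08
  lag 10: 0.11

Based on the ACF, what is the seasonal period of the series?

6

The largest autocorrelation is r_6 = 0.43; the remaining lags stay at or below 0.11.
The dominant spike at lag 6 indicates a seasonal period of 6.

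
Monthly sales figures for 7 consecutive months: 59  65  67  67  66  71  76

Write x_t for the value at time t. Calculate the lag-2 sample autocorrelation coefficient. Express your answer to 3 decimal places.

-0.054

Mean x̄ = (59 + 65 + 67 + 67 + 66 + 71 + 76)/7 = 67.2857
Σ(x_t−x̄)(x_{t+2}−x̄) = (2.3673) + (0.6531) + (0.3673) + (-1.0612) + (-11.2041) = -8.8776
Denominator Σ(x_t−x̄)² = 165.4286
r_2 = -8.8776 / 165.4286 = -0.054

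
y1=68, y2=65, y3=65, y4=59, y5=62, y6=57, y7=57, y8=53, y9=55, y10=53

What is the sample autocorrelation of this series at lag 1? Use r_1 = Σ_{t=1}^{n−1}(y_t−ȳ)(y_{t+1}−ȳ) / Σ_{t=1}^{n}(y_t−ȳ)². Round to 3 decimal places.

0.575

Mean ȳ = (68 + 65 + 65 + 59 + 62 + 57 + 57 + 53 + 55 + 53)/10 = 59.4000
Numerator Σ_{t=1}^{9}(y_t−ȳ)(y_{t+1}−ȳ) = 147.4400
Denominator Σ(y_t−ȳ)² = 256.4000
r_1 = 147.4400 / 256.4000 = 0.575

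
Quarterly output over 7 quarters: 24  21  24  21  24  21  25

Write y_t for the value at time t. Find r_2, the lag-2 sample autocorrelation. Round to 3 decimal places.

Mean ȳ = (24 + 21 + 24 + 21 + 24 + 21 + 25)/7 = 22.8571
Numerator Σ_{t=1}^{5}(y_t−ȳ)(y_{t+2}−ȳ) = 11.9592
Denominator Σ(y_t−ȳ)² = 18.8571
r_2 = 11.9592 / 18.8571 = 0.634

0.634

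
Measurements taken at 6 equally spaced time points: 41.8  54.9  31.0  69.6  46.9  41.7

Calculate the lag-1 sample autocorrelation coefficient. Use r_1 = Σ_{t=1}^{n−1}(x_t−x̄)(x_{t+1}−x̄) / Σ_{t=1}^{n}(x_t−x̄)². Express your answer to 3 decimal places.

Mean x̄ = (41.8 + 54.9 + 31.0 + 69.6 + 46.9 + 41.7)/6 = 47.6500
Σ(x_t−x̄)(x_{t+1}−x̄) = (-42.4125) + (-120.7125) + (-365.4675) + (-16.4625) + (4.4625) = -540.5925
Denominator Σ(x_t−x̄)² = 881.7750
r_1 = -540.5925 / 881.7750 = -0.613

-0.613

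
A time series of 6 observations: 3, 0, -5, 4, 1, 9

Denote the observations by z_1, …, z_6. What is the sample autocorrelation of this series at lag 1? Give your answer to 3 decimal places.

Mean z̄ = (3 + 0 − 5 + 4 + 1 + 9)/6 = 2.0000
Deviations from mean: 1.0000, -2.0000, -7.0000, 2.0000, -1.0000, 7.0000
Numerator Σ_{t=1}^{5}(z_t−z̄)(z_{t+1}−z̄) = -11.0000
Denominator Σ(z_t−z̄)² = 108.0000
r_1 = -11.0000 / 108.0000 = -0.102

-0.102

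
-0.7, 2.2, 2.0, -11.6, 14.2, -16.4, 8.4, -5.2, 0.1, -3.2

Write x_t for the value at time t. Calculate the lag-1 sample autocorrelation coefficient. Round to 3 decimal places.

Mean x̄ = (-0.7 + 2.2 + 2.0 − 11.6 + 14.2 − 16.4 + 8.4 − 5.2 + 0.1 − 3.2)/10 = -1.0200
Numerator Σ_{t=1}^{9}(x_t−x̄)(x_{t+1}−x̄) = -607.6864
Denominator Σ(x_t−x̄)² = 711.9360
r_1 = -607.6864 / 711.9360 = -0.854

-0.854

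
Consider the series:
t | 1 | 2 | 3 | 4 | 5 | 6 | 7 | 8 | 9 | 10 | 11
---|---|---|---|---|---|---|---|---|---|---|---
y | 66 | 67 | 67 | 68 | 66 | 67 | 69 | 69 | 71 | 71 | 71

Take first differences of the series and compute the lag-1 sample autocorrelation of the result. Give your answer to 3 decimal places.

First differences Δy: 1, 0, 1, -2, 1, 2, 0, 2, 0, 0
Mean of differences = 0.5000
Numerator Σ(Δy_t−Δȳ)(Δy_{t+1}−Δȳ) = -4.2500
Denominator Σ(Δy_t−Δȳ)² = 12.5000
r_1(Δy) = -4.2500 / 12.5000 = -0.340

-0.340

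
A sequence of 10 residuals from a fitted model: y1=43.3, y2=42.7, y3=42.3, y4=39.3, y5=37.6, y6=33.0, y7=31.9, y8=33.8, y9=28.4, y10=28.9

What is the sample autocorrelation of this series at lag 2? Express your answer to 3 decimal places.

0.396

Mean ȳ = (43.3 + 42.7 + 42.3 + 39.3 + 37.6 + 33.0 + 31.9 + 33.8 + 28.4 + 28.9)/10 = 36.1200
Numerator Σ_{t=1}^{8}(y_t−ȳ)(y_{t+2}−ȳ) = 114.8432
Denominator Σ(y_t−ȳ)² = 289.9960
r_2 = 114.8432 / 289.9960 = 0.396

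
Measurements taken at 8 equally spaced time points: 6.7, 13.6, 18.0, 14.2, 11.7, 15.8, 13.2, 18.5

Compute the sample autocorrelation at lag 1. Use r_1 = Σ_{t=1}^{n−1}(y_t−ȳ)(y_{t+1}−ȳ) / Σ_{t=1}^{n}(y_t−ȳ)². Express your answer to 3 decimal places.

-0.075

Mean ȳ = (6.7 + 13.6 + 18.0 + 14.2 + 11.7 + 15.8 + 13.2 + 18.5)/8 = 13.9625
Σ(y_t−ȳ)(y_{t+1}−ȳ) = (2.6327) + (-1.4636) + (0.9589) + (-0.5373) + (-4.1573) + (-1.4011) + (-3.4598) = -7.4277
Denominator Σ(y_t−ȳ)² = 98.8988
r_1 = -7.4277 / 98.8988 = -0.075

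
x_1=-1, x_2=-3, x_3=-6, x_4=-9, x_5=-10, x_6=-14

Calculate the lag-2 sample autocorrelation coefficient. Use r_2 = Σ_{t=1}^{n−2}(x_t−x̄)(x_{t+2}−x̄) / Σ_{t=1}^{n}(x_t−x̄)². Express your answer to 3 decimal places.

Mean x̄ = (-1 − 3 − 6 − 9 − 10 − 14)/6 = -7.1667
Σ(x_t−x̄)(x_{t+2}−x̄) = (7.1944) + (-7.6389) + (-3.3056) + (12.5278) = 8.7778
Denominator Σ(x_t−x̄)² = 114.8333
r_2 = 8.7778 / 114.8333 = 0.076

0.076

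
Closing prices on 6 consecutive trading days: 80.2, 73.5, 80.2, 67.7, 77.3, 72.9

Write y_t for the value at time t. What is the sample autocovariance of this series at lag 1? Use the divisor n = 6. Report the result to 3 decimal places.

Mean ȳ = (80.2 + 73.5 + 80.2 + 67.7 + 77.3 + 72.9)/6 = 75.3000
Σ_{t=1}^{5}(y_t−ȳ)(y_{t+1}−ȳ) = -74.8800
γ_1 = -74.8800 / 6 = -12.480

-12.480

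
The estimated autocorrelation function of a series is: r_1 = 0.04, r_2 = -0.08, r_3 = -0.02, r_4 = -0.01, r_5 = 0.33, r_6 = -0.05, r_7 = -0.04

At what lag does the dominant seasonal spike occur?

5

The largest autocorrelation is r_5 = 0.33; the remaining lags stay at or below 0.04.
The dominant spike at lag 5 indicates a seasonal period of 5.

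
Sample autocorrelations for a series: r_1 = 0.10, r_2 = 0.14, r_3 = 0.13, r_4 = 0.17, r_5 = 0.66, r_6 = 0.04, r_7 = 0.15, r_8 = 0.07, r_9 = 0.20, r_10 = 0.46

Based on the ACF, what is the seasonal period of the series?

The largest autocorrelation is r_5 = 0.66, with a weaker echo at lag 10 (0.46); the remaining lags stay at or below 0.20.
The dominant spike at lag 5 indicates a seasonal period of 5.

5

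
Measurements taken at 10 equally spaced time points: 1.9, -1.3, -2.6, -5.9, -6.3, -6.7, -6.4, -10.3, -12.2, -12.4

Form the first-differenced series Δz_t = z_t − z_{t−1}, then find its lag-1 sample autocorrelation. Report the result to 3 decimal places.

First differences Δz: -3.2, -1.3, -3.3, -0.4, -0.4, 0.3, -3.9, -1.9, -0.2
Mean of differences = -1.5889
Numerator Σ(Δz_t−Δz̄)(Δz_{t+1}−Δz̄) = -3.4135
Denominator Σ(Δz_t−Δz̄)² = 19.3689
r_1(Δz) = -3.4135 / 19.3689 = -0.176

-0.176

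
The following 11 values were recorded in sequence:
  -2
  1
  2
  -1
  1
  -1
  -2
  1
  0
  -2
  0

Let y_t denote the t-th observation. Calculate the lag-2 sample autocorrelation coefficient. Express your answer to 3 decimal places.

Mean ȳ = (-2 + 1 + 2 − 1 + 1 − 1 − 2 + 1 + 0 − 2 + 0)/11 = -0.2727
Numerator Σ_{t=1}^{9}(y_t−ȳ)(y_{t+2}−ȳ) = -7.1488
Denominator Σ(y_t−ȳ)² = 20.1818
r_2 = -7.1488 / 20.1818 = -0.354

-0.354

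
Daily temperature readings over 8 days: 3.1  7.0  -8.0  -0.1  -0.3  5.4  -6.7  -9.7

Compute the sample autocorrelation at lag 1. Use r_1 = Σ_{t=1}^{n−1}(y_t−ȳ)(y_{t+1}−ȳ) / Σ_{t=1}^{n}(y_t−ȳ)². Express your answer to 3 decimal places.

Mean ȳ = (3.1 + 7.0 − 8.0 − 0.1 − 0.3 + 5.4 − 6.7 − 9.7)/8 = -1.1625
Deviations from mean: 4.2625, 8.1625, -6.8375, 1.0625, 0.8625, 6.5625, -5.5375, -8.5375
Σ(y_t−ȳ)(y_{t+1}−ȳ) = (34.7927) + (-55.8111) + (-7.2648) + (0.9164) + (5.6602) + (-36.3398) + (47.2764) = -10.7702
Denominator Σ(y_t−ȳ)² = 280.0388
r_1 = -10.7702 / 280.0388 = -0.038

-0.038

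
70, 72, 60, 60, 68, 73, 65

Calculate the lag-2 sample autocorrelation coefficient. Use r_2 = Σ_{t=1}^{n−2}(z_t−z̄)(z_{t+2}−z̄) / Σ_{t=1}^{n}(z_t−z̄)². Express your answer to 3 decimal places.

-0.630

Mean z̄ = (70 + 72 + 60 + 60 + 68 + 73 + 65)/7 = 66.8571
Σ(z_t−z̄)(z_{t+2}−z̄) = (-21.5510) + (-35.2653) + (-7.8367) + (-42.1224) + (-2.1224) = -108.8980
Denominator Σ(z_t−z̄)² = 172.8571
r_2 = -108.8980 / 172.8571 = -0.630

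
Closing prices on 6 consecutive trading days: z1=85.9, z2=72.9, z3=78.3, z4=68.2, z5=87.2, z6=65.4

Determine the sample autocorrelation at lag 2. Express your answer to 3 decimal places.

0.382

Mean z̄ = (85.9 + 72.9 + 78.3 + 68.2 + 87.2 + 65.4)/6 = 76.3167
Deviations from mean: 9.5833, -3.4167, 1.9833, -8.1167, 10.8833, -10.9167
Σ(z_t−z̄)(z_{t+2}−z̄) = (19.0069) + (27.7319) + (21.5853) + (88.6069) = 156.9311
Denominator Σ(z_t−z̄)² = 410.9483
r_2 = 156.9311 / 410.9483 = 0.382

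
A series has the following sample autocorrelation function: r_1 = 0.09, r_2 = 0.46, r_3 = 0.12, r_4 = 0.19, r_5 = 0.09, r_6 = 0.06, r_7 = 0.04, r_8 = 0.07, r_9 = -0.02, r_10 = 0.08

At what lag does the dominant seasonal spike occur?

2

The largest autocorrelation is r_2 = 0.46, with a weaker echo at lag 4 (0.19); the remaining lags stay at or below 0.12.
The dominant spike at lag 2 indicates a seasonal period of 2.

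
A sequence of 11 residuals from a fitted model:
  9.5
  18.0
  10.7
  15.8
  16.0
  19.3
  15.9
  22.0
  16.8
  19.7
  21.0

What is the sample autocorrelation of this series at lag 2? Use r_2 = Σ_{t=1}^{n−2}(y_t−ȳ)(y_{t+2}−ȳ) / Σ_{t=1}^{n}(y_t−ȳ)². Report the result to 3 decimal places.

Mean ȳ = (9.5 + 18.0 + 10.7 + 15.8 + 16.0 + 19.3 + 15.9 + 22.0 + 16.8 + 19.7 + 21.0)/11 = 16.7909
Numerator Σ_{t=1}^{9}(y_t−ȳ)(y_{t+2}−ȳ) = 74.4998
Denominator Σ(y_t−ȳ)² = 153.7291
r_2 = 74.4998 / 153.7291 = 0.485

0.485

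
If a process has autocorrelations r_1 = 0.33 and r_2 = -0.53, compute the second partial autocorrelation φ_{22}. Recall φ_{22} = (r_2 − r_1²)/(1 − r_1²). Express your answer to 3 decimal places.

-0.717

φ_{22} = (r_2 − r_1²) / (1 − r_1²)
r_1² = (0.33)² = 0.1089
Numerator = -0.53 − 0.1089 = -0.6389; denominator = 1 − 0.1089 = 0.8911
φ_{22} = -0.6389 / 0.8911 = -0.717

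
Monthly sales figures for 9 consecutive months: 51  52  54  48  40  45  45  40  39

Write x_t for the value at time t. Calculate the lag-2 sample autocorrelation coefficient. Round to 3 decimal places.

Mean x̄ = (51 + 52 + 54 + 48 + 40 + 45 + 45 + 40 + 39)/9 = 46.0000
Σ(x_t−x̄)(x_{t+2}−x̄) = (40.0000) + (12.0000) + (-48.0000) + (-2.0000) + (6.0000) + (6.0000) + (7.0000) = 21.0000
Denominator Σ(x_t−x̄)² = 252.0000
r_2 = 21.0000 / 252.0000 = 0.083

0.083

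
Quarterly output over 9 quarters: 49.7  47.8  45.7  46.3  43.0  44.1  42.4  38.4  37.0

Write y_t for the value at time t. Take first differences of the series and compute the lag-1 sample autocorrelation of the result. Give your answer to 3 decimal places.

-0.463

First differences Δy: -1.9, -2.1, 0.6, -3.3, 1.1, -1.7, -4.0, -1.4
Mean of differences = -1.5875
Numerator Σ(Δy_t−Δȳ)(Δy_{t+1}−Δȳ) = -9.7927
Denominator Σ(Δy_t−Δȳ)² = 21.1688
r_1(Δy) = -9.7927 / 21.1688 = -0.463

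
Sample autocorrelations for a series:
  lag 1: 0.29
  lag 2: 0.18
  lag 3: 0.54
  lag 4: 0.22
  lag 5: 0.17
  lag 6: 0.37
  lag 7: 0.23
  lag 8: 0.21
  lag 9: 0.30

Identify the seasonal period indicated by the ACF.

3

The largest autocorrelation is r_3 = 0.54, with weaker echoes at lags 6 (0.37) and 9 (0.30); the remaining lags stay at or below 0.29. The elevated value at lag 1 (0.29), dropping to 0.18 at lag 2, reflects decaying short-term dependence rather than seasonality.
The dominant spike at lag 3 indicates a seasonal period of 3.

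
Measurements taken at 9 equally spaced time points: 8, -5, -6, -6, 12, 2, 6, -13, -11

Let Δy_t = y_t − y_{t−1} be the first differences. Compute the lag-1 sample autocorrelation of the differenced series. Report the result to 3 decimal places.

First differences Δy: -13, -1, 0, 18, -10, 4, -19, 2
Mean of differences = -2.3750
Numerator Σ(Δy_t−Δȳ)(Δy_{t+1}−Δȳ) = -345.6406
Denominator Σ(Δy_t−Δȳ)² = 929.8750
r_1(Δy) = -345.6406 / 929.8750 = -0.372

-0.372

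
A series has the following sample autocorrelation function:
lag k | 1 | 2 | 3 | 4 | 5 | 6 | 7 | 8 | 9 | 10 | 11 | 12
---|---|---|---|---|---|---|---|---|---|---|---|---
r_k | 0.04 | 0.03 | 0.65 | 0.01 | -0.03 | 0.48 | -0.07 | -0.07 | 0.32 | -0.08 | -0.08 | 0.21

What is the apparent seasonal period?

3

The largest autocorrelation is r_3 = 0.65, with weaker echoes at lags 6 (0.48), 9 (0.32) and 12 (0.21); the remaining lags stay at or below 0.04.
The dominant spike at lag 3 indicates a seasonal period of 3.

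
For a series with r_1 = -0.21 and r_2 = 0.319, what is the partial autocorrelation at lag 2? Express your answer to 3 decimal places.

φ_{22} = (r_2 − r_1²) / (1 − r_1²)
r_1² = (-0.21)² = 0.0441
Numerator = 0.319 − 0.0441 = 0.2749; denominator = 1 − 0.0441 = 0.9559
φ_{22} = 0.2749 / 0.9559 = 0.288

0.288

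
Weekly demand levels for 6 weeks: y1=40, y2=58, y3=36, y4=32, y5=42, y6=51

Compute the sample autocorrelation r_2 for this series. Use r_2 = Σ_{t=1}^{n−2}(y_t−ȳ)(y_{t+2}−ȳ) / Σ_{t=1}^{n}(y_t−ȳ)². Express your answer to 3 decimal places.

-0.474

Mean ȳ = (40 + 58 + 36 + 32 + 42 + 51)/6 = 43.1667
Deviations from mean: -3.1667, 14.8333, -7.1667, -11.1667, -1.1667, 7.8333
Numerator Σ_{t=1}^{4}(y_t−ȳ)(y_{t+2}−ȳ) = -222.0556
Denominator Σ(y_t−ȳ)² = 468.8333
r_2 = -222.0556 / 468.8333 = -0.474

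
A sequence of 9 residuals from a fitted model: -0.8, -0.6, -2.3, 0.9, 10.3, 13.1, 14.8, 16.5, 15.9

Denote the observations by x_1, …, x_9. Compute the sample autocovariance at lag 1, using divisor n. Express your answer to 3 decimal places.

Mean x̄ = (-0.8 − 0.6 − 2.3 + 0.9 + 10.3 + 13.1 + 14.8 + 16.5 + 15.9)/9 = 7.5333
Σ_{t=1}^{8}(x_t−x̄)(x_{t+1}−x̄) = 390.6622
γ_1 = 390.6622 / 9 = 43.407

43.407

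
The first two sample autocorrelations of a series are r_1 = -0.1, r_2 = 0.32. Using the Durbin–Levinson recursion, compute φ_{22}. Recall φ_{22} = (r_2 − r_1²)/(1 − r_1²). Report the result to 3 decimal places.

0.313

φ_{22} = (r_2 − r_1²) / (1 − r_1²)
r_1² = (-0.1)² = 0.01
Numerator = 0.32 − 0.0100 = 0.3100; denominator = 1 − 0.0100 = 0.9900
φ_{22} = 0.3100 / 0.9900 = 0.313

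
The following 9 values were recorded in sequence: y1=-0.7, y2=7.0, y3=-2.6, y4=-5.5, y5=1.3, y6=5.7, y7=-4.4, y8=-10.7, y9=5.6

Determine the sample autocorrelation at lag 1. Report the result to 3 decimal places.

Mean ȳ = (-0.7 + 7.0 − 2.6 − 5.5 + 1.3 + 5.7 − 4.4 − 10.7 + 5.6)/9 = -0.4778
Numerator Σ_{t=1}^{8}(y_t−ȳ)(y_{t+1}−ȳ) = -51.0838
Denominator Σ(y_t−ȳ)² = 283.8356
r_1 = -51.0838 / 283.8356 = -0.180

-0.180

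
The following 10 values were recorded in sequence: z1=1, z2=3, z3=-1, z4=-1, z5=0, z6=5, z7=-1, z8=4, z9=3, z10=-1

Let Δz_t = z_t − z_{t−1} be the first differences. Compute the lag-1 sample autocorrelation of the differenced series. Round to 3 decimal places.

-0.518

First differences Δz: 2, -4, 0, 1, 5, -6, 5, -1, -4
Mean of differences = -0.2222
Numerator Σ(Δz_t−Δz̄)(Δz_{t+1}−Δz̄) = -64.0494
Denominator Σ(Δz_t−Δz̄)² = 123.5556
r_1(Δz) = -64.0494 / 123.5556 = -0.518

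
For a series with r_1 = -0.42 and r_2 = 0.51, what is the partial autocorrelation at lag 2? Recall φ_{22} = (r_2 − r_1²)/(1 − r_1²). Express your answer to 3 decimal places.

0.405

φ_{22} = (r_2 − r_1²) / (1 − r_1²)
r_1² = (-0.42)² = 0.1764
Numerator = 0.51 − 0.1764 = 0.3336; denominator = 1 − 0.1764 = 0.8236
φ_{22} = 0.3336 / 0.8236 = 0.405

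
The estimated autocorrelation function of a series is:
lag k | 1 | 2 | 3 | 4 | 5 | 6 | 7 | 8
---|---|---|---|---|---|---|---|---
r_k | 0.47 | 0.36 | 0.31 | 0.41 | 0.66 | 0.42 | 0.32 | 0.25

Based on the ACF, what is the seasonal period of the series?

The largest autocorrelation is r_5 = 0.66; the remaining lags stay at or below 0.47. The elevated value at lag 1 (0.47), dropping to 0.36 at lag 2, reflects decaying short-term dependence rather than seasonality.
The dominant spike at lag 5 indicates a seasonal period of 5.

5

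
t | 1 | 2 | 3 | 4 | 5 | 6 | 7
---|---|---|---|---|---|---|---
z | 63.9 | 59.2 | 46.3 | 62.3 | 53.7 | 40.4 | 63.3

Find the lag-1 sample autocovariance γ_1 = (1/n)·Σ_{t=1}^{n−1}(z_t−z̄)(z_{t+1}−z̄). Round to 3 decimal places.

-23.861

Mean z̄ = (63.9 + 59.2 + 46.3 + 62.3 + 53.7 + 40.4 + 63.3)/7 = 55.5857
Deviations: 8.3143, 3.6143, -9.2857, 6.7143, -1.8857, -15.1857, 7.7143
Σ_{t=1}^{6}(z_t−z̄)(z_{t+1}−z̄) = -167.0302
γ_1 = -167.0302 / 7 = -23.861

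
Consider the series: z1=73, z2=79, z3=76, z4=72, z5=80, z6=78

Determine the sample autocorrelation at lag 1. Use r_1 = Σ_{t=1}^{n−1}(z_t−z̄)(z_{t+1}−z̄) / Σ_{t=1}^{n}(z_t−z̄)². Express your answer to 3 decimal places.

Mean z̄ = (73 + 79 + 76 + 72 + 80 + 78)/6 = 76.3333
Deviations from mean: -3.3333, 2.6667, -0.3333, -4.3333, 3.6667, 1.6667
Numerator Σ_{t=1}^{5}(z_t−z̄)(z_{t+1}−z̄) = -18.1111
Denominator Σ(z_t−z̄)² = 53.3333
r_1 = -18.1111 / 53.3333 = -0.340

-0.340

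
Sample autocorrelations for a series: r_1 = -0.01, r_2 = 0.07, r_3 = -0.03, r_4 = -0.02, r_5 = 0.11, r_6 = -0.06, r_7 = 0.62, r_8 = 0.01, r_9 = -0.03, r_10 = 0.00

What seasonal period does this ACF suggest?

7

The largest autocorrelation is r_7 = 0.62; the remaining lags stay at or below 0.11.
The dominant spike at lag 7 indicates a seasonal period of 7.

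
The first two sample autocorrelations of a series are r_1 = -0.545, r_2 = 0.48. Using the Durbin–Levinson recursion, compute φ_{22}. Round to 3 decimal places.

φ_{22} = (r_2 − r_1²) / (1 − r_1²)
r_1² = (-0.545)² = 0.297025
Numerator = 0.48 − 0.2970 = 0.1830; denominator = 1 − 0.2970 = 0.7030
φ_{22} = 0.1830 / 0.7030 = 0.260

0.260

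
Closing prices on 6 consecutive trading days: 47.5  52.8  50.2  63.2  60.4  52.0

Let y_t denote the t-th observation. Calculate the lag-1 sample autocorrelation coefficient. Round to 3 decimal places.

0.105

Mean ȳ = (47.5 + 52.8 + 50.2 + 63.2 + 60.4 + 52.0)/6 = 54.3500
Deviations from mean: -6.8500, -1.5500, -4.1500, 8.8500, 6.0500, -2.3500
Σ(y_t−ȳ)(y_{t+1}−ȳ) = (10.6175) + (6.4325) + (-36.7275) + (53.5425) + (-14.2175) = 19.6475
Denominator Σ(y_t−ȳ)² = 186.9950
r_1 = 19.6475 / 186.9950 = 0.105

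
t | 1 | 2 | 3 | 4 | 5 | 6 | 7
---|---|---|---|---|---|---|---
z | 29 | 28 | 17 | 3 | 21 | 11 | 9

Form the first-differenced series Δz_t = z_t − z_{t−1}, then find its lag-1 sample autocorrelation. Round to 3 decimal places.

-0.463

First differences Δz: -1, -11, -14, 18, -10, -2
Mean of differences = -3.3333
Numerator Σ(Δz_t−Δz̄)(Δz_{t+1}−Δz̄) = -314.7778
Denominator Σ(Δz_t−Δz̄)² = 679.3333
r_1(Δz) = -314.7778 / 679.3333 = -0.463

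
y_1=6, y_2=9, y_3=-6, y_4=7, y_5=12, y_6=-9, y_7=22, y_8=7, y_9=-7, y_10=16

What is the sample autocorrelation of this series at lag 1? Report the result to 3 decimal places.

-0.535

Mean ȳ = (6 + 9 − 6 + 7 + 12 − 9 + 22 + 7 − 7 + 16)/10 = 5.7000
Numerator Σ_{t=1}^{9}(y_t−ȳ)(y_{t+1}−ȳ) = -502.9900
Denominator Σ(y_t−ȳ)² = 940.1000
r_1 = -502.9900 / 940.1000 = -0.535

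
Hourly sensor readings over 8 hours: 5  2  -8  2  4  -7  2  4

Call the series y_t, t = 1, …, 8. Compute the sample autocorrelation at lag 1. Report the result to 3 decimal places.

Mean ȳ = (5 + 2 − 8 + 2 + 4 − 7 + 2 + 4)/8 = 0.5000
Deviations from mean: 4.5000, 1.5000, -8.5000, 1.5000, 3.5000, -7.5000, 1.5000, 3.5000
Σ(y_t−ȳ)(y_{t+1}−ȳ) = (6.7500) + (-12.7500) + (-12.7500) + (5.2500) + (-26.2500) + (-11.2500) + (5.2500) = -45.7500
Denominator Σ(y_t−ȳ)² = 180.0000
r_1 = -45.7500 / 180.0000 = -0.254

-0.254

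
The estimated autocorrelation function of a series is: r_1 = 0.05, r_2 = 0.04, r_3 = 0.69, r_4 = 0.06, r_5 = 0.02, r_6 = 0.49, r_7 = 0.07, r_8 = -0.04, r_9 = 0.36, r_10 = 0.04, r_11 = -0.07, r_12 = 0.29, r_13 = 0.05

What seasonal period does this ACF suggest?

The largest autocorrelation is r_3 = 0.69, with weaker echoes at lags 6 (0.49), 9 (0.36) and 12 (0.29); the remaining lags stay at or below 0.07.
The dominant spike at lag 3 indicates a seasonal period of 3.

3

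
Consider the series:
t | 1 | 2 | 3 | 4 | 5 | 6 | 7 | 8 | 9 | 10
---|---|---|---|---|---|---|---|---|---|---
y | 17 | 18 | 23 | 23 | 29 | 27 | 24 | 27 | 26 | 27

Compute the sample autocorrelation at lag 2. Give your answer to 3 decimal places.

0.155

Mean ȳ = (17 + 18 + 23 + 23 + 29 + 27 + 24 + 27 + 26 + 27)/10 = 24.1000
Numerator Σ_{t=1}^{8}(y_t−ȳ)(y_{t+2}−ȳ) = 22.0800
Denominator Σ(y_t−ȳ)² = 142.9000
r_2 = 22.0800 / 142.9000 = 0.155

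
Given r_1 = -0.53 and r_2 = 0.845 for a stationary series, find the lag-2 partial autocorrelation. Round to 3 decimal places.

φ_{22} = (r_2 − r_1²) / (1 − r_1²)
r_1² = (-0.53)² = 0.2809
Numerator = 0.845 − 0.2809 = 0.5641; denominator = 1 − 0.2809 = 0.7191
φ_{22} = 0.5641 / 0.7191 = 0.784

0.784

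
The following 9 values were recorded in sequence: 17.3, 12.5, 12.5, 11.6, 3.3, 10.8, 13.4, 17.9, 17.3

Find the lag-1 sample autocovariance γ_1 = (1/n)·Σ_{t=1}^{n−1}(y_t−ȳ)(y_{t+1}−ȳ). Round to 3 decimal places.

6.163

Mean ȳ = (17.3 + 12.5 + 12.5 + 11.6 + 3.3 + 10.8 + 13.4 + 17.9 + 17.3)/9 = 12.9556
Σ_{t=1}^{8}(y_t−ȳ)(y_{t+1}−ȳ) = 55.4680
γ_1 = 55.4680 / 9 = 6.163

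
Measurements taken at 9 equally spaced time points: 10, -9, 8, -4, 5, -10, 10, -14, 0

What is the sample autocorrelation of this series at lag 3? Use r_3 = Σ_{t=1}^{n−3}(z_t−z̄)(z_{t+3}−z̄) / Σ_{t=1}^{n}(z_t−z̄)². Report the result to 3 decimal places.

Mean z̄ = (10 − 9 + 8 − 4 + 5 − 10 + 10 − 14 + 0)/9 = -0.4444
Numerator Σ_{t=1}^{6}(z_t−z̄)(z_{t+3}−z̄) = -279.5926
Denominator Σ(z_t−z̄)² = 680.2222
r_3 = -279.5926 / 680.2222 = -0.411

-0.411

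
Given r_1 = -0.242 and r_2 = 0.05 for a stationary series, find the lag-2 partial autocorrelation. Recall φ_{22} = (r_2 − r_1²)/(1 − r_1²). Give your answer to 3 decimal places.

φ_{22} = (r_2 − r_1²) / (1 − r_1²)
r_1² = (-0.242)² = 0.058564
Numerator = 0.05 − 0.0586 = -0.0086; denominator = 1 − 0.0586 = 0.9414
φ_{22} = -0.0086 / 0.9414 = -0.009

-0.009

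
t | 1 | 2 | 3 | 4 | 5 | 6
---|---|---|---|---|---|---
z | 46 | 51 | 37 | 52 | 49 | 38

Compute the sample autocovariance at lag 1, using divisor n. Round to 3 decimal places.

-17.125

Mean z̄ = (46 + 51 + 37 + 52 + 49 + 38)/6 = 45.5000
Σ_{t=1}^{5}(z_t−z̄)(z_{t+1}−z̄) = -102.7500
γ_1 = -102.7500 / 6 = -17.125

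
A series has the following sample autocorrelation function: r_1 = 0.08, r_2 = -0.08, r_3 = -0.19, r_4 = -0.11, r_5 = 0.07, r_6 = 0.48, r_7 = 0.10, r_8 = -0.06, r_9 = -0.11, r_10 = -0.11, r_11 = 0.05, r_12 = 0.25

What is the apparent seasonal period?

The largest autocorrelation is r_6 = 0.48, with a weaker echo at lag 12 (0.25); the remaining lags stay at or below 0.10.
The dominant spike at lag 6 indicates a seasonal period of 6.

6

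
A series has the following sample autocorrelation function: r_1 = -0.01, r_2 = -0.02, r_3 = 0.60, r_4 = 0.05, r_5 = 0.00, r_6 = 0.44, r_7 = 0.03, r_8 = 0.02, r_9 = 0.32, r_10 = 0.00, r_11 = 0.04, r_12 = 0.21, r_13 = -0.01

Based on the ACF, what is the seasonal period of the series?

The largest autocorrelation is r_3 = 0.60, with weaker echoes at lags 6 (0.44), 9 (0.32) and 12 (0.21); the remaining lags stay at or below 0.05.
The dominant spike at lag 3 indicates a seasonal period of 3.

3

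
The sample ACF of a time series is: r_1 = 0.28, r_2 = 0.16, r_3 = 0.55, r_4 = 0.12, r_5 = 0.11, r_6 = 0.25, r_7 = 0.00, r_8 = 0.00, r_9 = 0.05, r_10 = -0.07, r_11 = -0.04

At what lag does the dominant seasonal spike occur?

3

The largest autocorrelation is r_3 = 0.55; the remaining lags stay at or below 0.28. The elevated value at lag 1 (0.28), dropping to 0.16 at lag 2, reflects decaying short-term dependence rather than seasonality.
The dominant spike at lag 3 indicates a seasonal period of 3.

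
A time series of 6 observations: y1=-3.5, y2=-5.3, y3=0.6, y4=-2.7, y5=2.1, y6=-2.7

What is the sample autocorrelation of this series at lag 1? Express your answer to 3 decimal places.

Mean ȳ = (-3.5 − 5.3 + 0.6 − 2.7 + 2.1 − 2.7)/6 = -1.9167
Deviations from mean: -1.5833, -3.3833, 2.5167, -0.7833, 4.0167, -0.7833
Σ(y_t−ȳ)(y_{t+1}−ȳ) = (5.3569) + (-8.5147) + (-1.9714) + (-3.1464) + (-3.1464) = -11.4219
Denominator Σ(y_t−ȳ)² = 37.6483
r_1 = -11.4219 / 37.6483 = -0.303

-0.303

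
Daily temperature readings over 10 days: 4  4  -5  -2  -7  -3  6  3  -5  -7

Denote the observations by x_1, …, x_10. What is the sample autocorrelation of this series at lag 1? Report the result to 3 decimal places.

0.218

Mean x̄ = (4 + 4 − 5 − 2 − 7 − 3 + 6 + 3 − 5 − 7)/10 = -1.2000
Numerator Σ_{t=1}^{9}(x_t−x̄)(x_{t+1}−x̄) = 48.7600
Denominator Σ(x_t−x̄)² = 223.6000
r_1 = 48.7600 / 223.6000 = 0.218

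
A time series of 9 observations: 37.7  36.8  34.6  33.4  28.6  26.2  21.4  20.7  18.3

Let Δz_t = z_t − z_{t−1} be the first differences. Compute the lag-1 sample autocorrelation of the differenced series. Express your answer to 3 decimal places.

-0.356

First differences Δz: -0.9, -2.2, -1.2, -4.8, -2.4, -4.8, -0.7, -2.4
Mean of differences = -2.4250
Numerator Σ(Δz_t−Δz̄)(Δz_{t+1}−Δz̄) = -6.4631
Denominator Σ(Δz_t−Δz̄)² = 18.1350
r_1(Δz) = -6.4631 / 18.1350 = -0.356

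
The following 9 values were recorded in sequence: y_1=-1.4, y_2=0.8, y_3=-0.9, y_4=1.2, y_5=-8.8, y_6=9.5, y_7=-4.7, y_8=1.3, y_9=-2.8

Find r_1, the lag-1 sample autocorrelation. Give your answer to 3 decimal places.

Mean ȳ = (-1.4 + 0.8 − 0.9 + 1.2 − 8.8 + 9.5 − 4.7 + 1.3 − 2.8)/9 = -0.6444
Numerator Σ_{t=1}^{8}(y_t−ȳ)(y_{t+1}−ȳ) = -152.9264
Denominator Σ(y_t−ȳ)² = 200.4222
r_1 = -152.9264 / 200.4222 = -0.763

-0.763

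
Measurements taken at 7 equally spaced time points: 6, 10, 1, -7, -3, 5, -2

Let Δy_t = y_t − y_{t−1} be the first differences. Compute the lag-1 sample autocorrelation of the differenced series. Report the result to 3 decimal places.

First differences Δy: 4, -9, -8, 4, 8, -7
Mean of differences = -1.3333
Numerator Σ(Δy_t−Δȳ)(Δy_{t+1}−Δȳ) = -28.4444
Denominator Σ(Δy_t−Δȳ)² = 279.3333
r_1(Δy) = -28.4444 / 279.3333 = -0.102

-0.102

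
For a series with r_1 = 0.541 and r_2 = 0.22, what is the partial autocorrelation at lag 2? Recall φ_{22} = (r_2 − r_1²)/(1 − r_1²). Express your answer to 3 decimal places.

-0.103

φ_{22} = (r_2 − r_1²) / (1 − r_1²)
r_1² = (0.541)² = 0.292681
Numerator = 0.22 − 0.2927 = -0.0727; denominator = 1 − 0.2927 = 0.7073
φ_{22} = -0.0727 / 0.7073 = -0.103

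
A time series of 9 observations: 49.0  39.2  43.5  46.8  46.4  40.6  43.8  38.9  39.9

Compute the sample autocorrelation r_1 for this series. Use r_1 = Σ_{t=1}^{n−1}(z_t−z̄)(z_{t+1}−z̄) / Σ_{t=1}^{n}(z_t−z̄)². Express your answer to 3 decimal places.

-0.094

Mean z̄ = (49.0 + 39.2 + 43.5 + 46.8 + 46.4 + 40.6 + 43.8 + 38.9 + 39.9)/9 = 43.1222
Numerator Σ_{t=1}^{8}(z_t−z̄)(z_{t+1}−z̄) = -10.3249
Denominator Σ(z_t−z̄)² = 109.3756
r_1 = -10.3249 / 109.3756 = -0.094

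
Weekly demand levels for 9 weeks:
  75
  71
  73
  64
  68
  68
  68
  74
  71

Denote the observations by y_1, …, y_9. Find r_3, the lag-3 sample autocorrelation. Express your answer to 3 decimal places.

-0.341

Mean ȳ = (75 + 71 + 73 + 64 + 68 + 68 + 68 + 74 + 71)/9 = 70.2222
Numerator Σ_{t=1}^{6}(y_t−ȳ)(y_{t+3}−ȳ) = -33.9259
Denominator Σ(y_t−ȳ)² = 99.5556
r_3 = -33.9259 / 99.5556 = -0.341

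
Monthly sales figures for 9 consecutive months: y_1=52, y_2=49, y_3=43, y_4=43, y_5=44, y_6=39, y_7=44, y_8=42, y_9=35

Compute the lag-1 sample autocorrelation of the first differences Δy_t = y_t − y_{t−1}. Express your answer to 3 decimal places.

-0.243

First differences Δy: -3, -6, 0, 1, -5, 5, -2, -7
Mean of differences = -2.1250
Numerator Σ(Δy_t−Δȳ)(Δy_{t+1}−Δȳ) = -27.3906
Denominator Σ(Δy_t−Δȳ)² = 112.8750
r_1(Δy) = -27.3906 / 112.8750 = -0.243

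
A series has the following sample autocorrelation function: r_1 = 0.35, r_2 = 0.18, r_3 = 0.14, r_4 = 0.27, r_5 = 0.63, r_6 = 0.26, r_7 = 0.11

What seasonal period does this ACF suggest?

5

The largest autocorrelation is r_5 = 0.63; the remaining lags stay at or below 0.35. The elevated value at lag 1 (0.35), dropping to 0.18 at lag 2, reflects decaying short-term dependence rather than seasonality.
The dominant spike at lag 5 indicates a seasonal period of 5.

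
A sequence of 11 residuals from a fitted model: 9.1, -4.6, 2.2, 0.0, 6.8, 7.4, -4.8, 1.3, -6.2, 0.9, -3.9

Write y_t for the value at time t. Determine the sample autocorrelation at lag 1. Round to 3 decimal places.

-0.224

Mean ȳ = (9.1 − 4.6 + 2.2 + 0.0 + 6.8 + 7.4 − 4.8 + 1.3 − 6.2 + 0.9 − 3.9)/11 = 0.7455
Numerator Σ_{t=1}^{10}(y_t−ȳ)(y_{t+1}−ȳ) = -63.3621
Denominator Σ(y_t−ȳ)² = 282.8873
r_1 = -63.3621 / 282.8873 = -0.224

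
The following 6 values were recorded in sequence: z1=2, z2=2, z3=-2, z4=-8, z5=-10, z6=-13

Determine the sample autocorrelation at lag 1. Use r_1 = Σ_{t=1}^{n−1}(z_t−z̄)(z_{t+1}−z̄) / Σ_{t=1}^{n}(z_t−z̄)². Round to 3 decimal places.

Mean z̄ = (2 + 2 − 2 − 8 − 10 − 13)/6 = -4.8333
Deviations from mean: 6.8333, 6.8333, 2.8333, -3.1667, -5.1667, -8.1667
Σ(z_t−z̄)(z_{t+1}−z̄) = (46.6944) + (19.3611) + (-8.9722) + (16.3611) + (42.1944) = 115.6389
Denominator Σ(z_t−z̄)² = 204.8333
r_1 = 115.6389 / 204.8333 = 0.565

0.565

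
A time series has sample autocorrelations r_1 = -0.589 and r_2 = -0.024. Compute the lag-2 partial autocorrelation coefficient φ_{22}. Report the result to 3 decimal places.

φ_{22} = (r_2 − r_1²) / (1 − r_1²)
r_1² = (-0.589)² = 0.346921
Numerator = -0.024 − 0.3469 = -0.3709; denominator = 1 − 0.3469 = 0.6531
φ_{22} = -0.3709 / 0.6531 = -0.568

-0.568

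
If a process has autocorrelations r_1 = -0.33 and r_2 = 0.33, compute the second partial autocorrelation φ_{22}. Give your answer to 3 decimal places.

0.248

φ_{22} = (r_2 − r_1²) / (1 − r_1²)
r_1² = (-0.33)² = 0.1089
Numerator = 0.33 − 0.1089 = 0.2211; denominator = 1 − 0.1089 = 0.8911
φ_{22} = 0.2211 / 0.8911 = 0.248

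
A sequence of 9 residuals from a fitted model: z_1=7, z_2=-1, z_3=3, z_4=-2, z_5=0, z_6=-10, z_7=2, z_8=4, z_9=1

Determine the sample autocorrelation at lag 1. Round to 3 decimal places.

-0.123

Mean z̄ = (7 − 1 + 3 − 2 + 0 − 10 + 2 + 4 + 1)/9 = 0.4444
Numerator Σ_{t=1}^{8}(z_t−z̄)(z_{t+1}−z̄) = -22.4198
Denominator Σ(z_t−z̄)² = 182.2222
r_1 = -22.4198 / 182.2222 = -0.123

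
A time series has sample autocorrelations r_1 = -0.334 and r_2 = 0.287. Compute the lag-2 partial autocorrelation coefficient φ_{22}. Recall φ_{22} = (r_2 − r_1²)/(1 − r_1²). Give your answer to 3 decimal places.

φ_{22} = (r_2 − r_1²) / (1 − r_1²)
r_1² = (-0.334)² = 0.111556
Numerator = 0.287 − 0.1116 = 0.1754; denominator = 1 − 0.1116 = 0.8884
φ_{22} = 0.1754 / 0.8884 = 0.197

0.197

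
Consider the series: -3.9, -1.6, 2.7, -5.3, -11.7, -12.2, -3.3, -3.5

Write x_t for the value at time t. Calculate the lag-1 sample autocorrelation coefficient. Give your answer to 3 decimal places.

Mean x̄ = (-3.9 − 1.6 + 2.7 − 5.3 − 11.7 − 12.2 − 3.3 − 3.5)/8 = -4.8500
Σ(x_t−x̄)(x_{t+1}−x̄) = (3.0875) + (24.5375) + (-3.3975) + (3.0825) + (50.3475) + (-11.3925) + (2.0925) = 68.3575
Denominator Σ(x_t−x̄)² = 173.8400
r_1 = 68.3575 / 173.8400 = 0.393

0.393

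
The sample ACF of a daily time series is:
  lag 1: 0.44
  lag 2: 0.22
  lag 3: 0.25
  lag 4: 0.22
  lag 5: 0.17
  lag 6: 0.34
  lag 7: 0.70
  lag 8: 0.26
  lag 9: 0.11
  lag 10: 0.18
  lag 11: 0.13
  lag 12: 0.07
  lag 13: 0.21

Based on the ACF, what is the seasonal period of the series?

7

The largest autocorrelation is r_7 = 0.70; the remaining lags stay at or below 0.44. The elevated value at lag 1 (0.44), dropping to 0.22 at lag 2, reflects decaying short-term dependence rather than seasonality.
The dominant spike at lag 7 indicates a seasonal period of 7.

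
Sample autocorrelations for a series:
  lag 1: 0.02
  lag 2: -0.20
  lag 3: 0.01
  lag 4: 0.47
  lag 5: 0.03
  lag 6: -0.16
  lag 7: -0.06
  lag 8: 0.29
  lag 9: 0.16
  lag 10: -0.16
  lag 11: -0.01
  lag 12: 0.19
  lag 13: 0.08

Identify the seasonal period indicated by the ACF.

The largest autocorrelation is r_4 = 0.47, with weaker echoes at lags 8 (0.29) and 12 (0.19); the remaining lags stay at or below 0.16.
The dominant spike at lag 4 indicates a seasonal period of 4.

4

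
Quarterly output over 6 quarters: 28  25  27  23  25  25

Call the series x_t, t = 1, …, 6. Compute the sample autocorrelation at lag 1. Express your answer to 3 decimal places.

-0.274

Mean x̄ = (28 + 25 + 27 + 23 + 25 + 25)/6 = 25.5000
Deviations from mean: 2.5000, -0.5000, 1.5000, -2.5000, -0.5000, -0.5000
Numerator Σ_{t=1}^{5}(x_t−x̄)(x_{t+1}−x̄) = -4.2500
Denominator Σ(x_t−x̄)² = 15.5000
r_1 = -4.2500 / 15.5000 = -0.274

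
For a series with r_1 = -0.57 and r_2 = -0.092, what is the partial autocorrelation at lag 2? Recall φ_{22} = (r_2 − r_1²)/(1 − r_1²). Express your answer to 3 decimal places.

φ_{22} = (r_2 − r_1²) / (1 − r_1²)
r_1² = (-0.57)² = 0.3249
Numerator = -0.092 − 0.3249 = -0.4169; denominator = 1 − 0.3249 = 0.6751
φ_{22} = -0.4169 / 0.6751 = -0.618

-0.618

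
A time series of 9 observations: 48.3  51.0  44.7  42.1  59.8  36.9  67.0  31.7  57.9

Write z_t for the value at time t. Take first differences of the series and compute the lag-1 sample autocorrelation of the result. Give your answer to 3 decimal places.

First differences Δz: 2.7, -6.3, -2.6, 17.7, -22.9, 30.1, -35.3, 26.2
Mean of differences = 1.2000
Numerator Σ(Δz_t−Δz̄)(Δz_{t+1}−Δz̄) = -3106.9400
Denominator Σ(Δz_t−Δz̄)² = 3718.4600
r_1(Δz) = -3106.9400 / 3718.4600 = -0.836

-0.836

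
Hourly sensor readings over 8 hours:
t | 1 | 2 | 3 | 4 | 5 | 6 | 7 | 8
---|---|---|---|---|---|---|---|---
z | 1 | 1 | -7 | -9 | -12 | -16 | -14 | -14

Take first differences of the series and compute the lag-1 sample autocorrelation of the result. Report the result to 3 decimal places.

First differences Δz: 0, -8, -2, -3, -4, 2, 0
Mean of differences = -2.1429
Numerator Σ(Δz_t−Δz̄)(Δz_{t+1}−Δz̄) = -10.7347
Denominator Σ(Δz_t−Δz̄)² = 64.8571
r_1(Δz) = -10.7347 / 64.8571 = -0.166

-0.166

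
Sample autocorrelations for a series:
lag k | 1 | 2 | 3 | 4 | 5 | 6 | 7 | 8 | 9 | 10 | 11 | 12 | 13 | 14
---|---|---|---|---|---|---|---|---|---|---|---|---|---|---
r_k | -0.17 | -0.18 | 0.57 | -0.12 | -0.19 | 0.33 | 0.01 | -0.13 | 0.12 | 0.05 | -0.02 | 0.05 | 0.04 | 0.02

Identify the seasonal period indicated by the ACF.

3

The largest autocorrelation is r_3 = 0.57, with a weaker echo at lag 6 (0.33); the remaining lags stay at or below 0.12.
The dominant spike at lag 3 indicates a seasonal period of 3.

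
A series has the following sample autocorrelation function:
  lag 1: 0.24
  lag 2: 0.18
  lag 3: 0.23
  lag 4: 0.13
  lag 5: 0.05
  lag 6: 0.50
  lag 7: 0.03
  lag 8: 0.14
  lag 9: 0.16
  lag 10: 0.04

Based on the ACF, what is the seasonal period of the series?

6

The largest autocorrelation is r_6 = 0.50; the remaining lags stay at or below 0.24. The elevated value at lag 1 (0.24), dropping to 0.18 at lag 2, reflects decaying short-term dependence rather than seasonality.
The dominant spike at lag 6 indicates a seasonal period of 6.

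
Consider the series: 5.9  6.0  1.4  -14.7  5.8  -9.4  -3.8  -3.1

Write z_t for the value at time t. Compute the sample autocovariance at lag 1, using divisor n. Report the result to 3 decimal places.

Mean z̄ = (5.9 + 6.0 + 1.4 − 14.7 + 5.8 − 9.4 − 3.8 − 3.1)/8 = -1.4875
Deviations: 7.3875, 7.4875, 2.8875, -13.2125, 7.2875, -7.9125, -2.3125, -1.6125
Σ_{t=1}^{7}(z_t−z̄)(z_{t+1}−z̄) = -93.1389
γ_1 = -93.1389 / 8 = -11.642

-11.642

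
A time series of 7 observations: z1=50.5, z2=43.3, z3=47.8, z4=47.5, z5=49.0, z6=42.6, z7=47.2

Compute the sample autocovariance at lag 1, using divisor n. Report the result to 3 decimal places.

-3.567

Mean z̄ = (50.5 + 43.3 + 47.8 + 47.5 + 49.0 + 42.6 + 47.2)/7 = 46.8429
Deviations: 3.6571, -3.5429, 0.9571, 0.6571, 2.1571, -4.2429, 0.3571
Σ_{t=1}^{6}(z_t−z̄)(z_{t+1}−z̄) = -24.9690
γ_1 = -24.9690 / 7 = -3.567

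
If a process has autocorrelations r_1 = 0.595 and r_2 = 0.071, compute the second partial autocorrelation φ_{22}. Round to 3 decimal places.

-0.438

φ_{22} = (r_2 − r_1²) / (1 − r_1²)
r_1² = (0.595)² = 0.354025
Numerator = 0.071 − 0.3540 = -0.2830; denominator = 1 − 0.3540 = 0.6460
φ_{22} = -0.2830 / 0.6460 = -0.438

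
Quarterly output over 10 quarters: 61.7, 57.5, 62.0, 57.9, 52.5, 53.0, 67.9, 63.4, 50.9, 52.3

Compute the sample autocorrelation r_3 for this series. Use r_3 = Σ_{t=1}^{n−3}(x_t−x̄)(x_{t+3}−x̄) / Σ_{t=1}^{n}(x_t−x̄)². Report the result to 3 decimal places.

Mean x̄ = (61.7 + 57.5 + 62.0 + 57.9 + 52.5 + 53.0 + 67.9 + 63.4 + 50.9 + 52.3)/10 = 57.9100
Numerator Σ_{t=1}^{7}(x_t−x̄)(x_{t+3}−x̄) = -69.3273
Denominator Σ(x_t−x̄)² = 295.1890
r_3 = -69.3273 / 295.1890 = -0.235

-0.235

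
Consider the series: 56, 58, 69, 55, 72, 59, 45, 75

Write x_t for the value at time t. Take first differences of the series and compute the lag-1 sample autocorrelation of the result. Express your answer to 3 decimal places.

-0.439

First differences Δx: 2, 11, -14, 17, -13, -14, 30
Mean of differences = 2.7143
Numerator Σ(Δx_t−Δx̄)(Δx_{t+1}−Δx̄) = -801.0816
Denominator Σ(Δx_t−Δx̄)² = 1823.4286
r_1(Δx) = -801.0816 / 1823.4286 = -0.439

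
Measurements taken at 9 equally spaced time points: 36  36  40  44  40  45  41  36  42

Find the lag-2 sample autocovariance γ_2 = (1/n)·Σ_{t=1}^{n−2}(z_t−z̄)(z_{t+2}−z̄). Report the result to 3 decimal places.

Mean z̄ = (36 + 36 + 40 + 44 + 40 + 45 + 41 + 36 + 42)/9 = 40.0000
Σ_{t=1}^{7}(z_t−z̄)(z_{t+2}−z̄) = -14.0000
γ_2 = -14.0000 / 9 = -1.556

-1.556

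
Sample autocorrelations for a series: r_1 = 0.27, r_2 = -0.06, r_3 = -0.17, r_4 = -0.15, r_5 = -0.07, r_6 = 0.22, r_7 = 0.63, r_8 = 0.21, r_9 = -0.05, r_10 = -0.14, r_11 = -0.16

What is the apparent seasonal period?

7

The largest autocorrelation is r_7 = 0.63; the remaining lags stay at or below 0.27.
The dominant spike at lag 7 indicates a seasonal period of 7.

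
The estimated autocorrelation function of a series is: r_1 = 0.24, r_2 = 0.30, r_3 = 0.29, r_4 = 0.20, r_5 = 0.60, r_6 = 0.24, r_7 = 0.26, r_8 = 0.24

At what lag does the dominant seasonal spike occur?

The largest autocorrelation is r_5 = 0.60; the remaining lags stay at or below 0.30.
The dominant spike at lag 5 indicates a seasonal period of 5.

5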